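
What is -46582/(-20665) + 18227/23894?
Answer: 1489691263/493769510 ≈ 3.0170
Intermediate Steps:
-46582/(-20665) + 18227/23894 = -46582*(-1/20665) + 18227*(1/23894) = 46582/20665 + 18227/23894 = 1489691263/493769510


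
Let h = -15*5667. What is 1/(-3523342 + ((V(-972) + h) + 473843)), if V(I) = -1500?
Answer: -1/3136004 ≈ -3.1888e-7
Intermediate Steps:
h = -85005
1/(-3523342 + ((V(-972) + h) + 473843)) = 1/(-3523342 + ((-1500 - 85005) + 473843)) = 1/(-3523342 + (-86505 + 473843)) = 1/(-3523342 + 387338) = 1/(-3136004) = -1/3136004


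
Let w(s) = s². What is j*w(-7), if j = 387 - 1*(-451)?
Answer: 41062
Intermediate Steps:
j = 838 (j = 387 + 451 = 838)
j*w(-7) = 838*(-7)² = 838*49 = 41062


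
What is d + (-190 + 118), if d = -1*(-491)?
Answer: 419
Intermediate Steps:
d = 491
d + (-190 + 118) = 491 + (-190 + 118) = 491 - 72 = 419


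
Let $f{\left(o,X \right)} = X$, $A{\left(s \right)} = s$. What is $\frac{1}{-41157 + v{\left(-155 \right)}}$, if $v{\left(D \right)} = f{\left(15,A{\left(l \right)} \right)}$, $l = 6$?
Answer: $- \frac{1}{41151} \approx -2.4301 \cdot 10^{-5}$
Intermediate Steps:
$v{\left(D \right)} = 6$
$\frac{1}{-41157 + v{\left(-155 \right)}} = \frac{1}{-41157 + 6} = \frac{1}{-41151} = - \frac{1}{41151}$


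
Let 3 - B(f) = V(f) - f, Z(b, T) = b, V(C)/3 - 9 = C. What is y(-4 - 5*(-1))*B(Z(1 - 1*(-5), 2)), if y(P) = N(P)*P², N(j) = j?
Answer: -36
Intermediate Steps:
V(C) = 27 + 3*C
y(P) = P³ (y(P) = P*P² = P³)
B(f) = -24 - 2*f (B(f) = 3 - ((27 + 3*f) - f) = 3 - (27 + 2*f) = 3 + (-27 - 2*f) = -24 - 2*f)
y(-4 - 5*(-1))*B(Z(1 - 1*(-5), 2)) = (-4 - 5*(-1))³*(-24 - 2*(1 - 1*(-5))) = (-4 + 5)³*(-24 - 2*(1 + 5)) = 1³*(-24 - 2*6) = 1*(-24 - 12) = 1*(-36) = -36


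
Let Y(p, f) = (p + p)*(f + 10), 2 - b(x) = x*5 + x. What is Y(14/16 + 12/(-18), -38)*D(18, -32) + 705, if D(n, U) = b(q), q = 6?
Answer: 3305/3 ≈ 1101.7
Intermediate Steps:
b(x) = 2 - 6*x (b(x) = 2 - (x*5 + x) = 2 - (5*x + x) = 2 - 6*x)
Y(p, f) = 2*p*(10 + f) (Y(p, f) = (2*p)*(10 + f) = 2*p*(10 + f))
D(n, U) = -34 (D(n, U) = 2 - 6*6 = 2 - 36 = -34)
Y(14/16 + 12/(-18), -38)*D(18, -32) + 705 = (2*(14/16 + 12/(-18))*(10 - 38))*(-34) + 705 = (2*(14*(1/16) + 12*(-1/18))*(-28))*(-34) + 705 = (2*(7/8 - ⅔)*(-28))*(-34) + 705 = (2*(5/24)*(-28))*(-34) + 705 = -35/3*(-34) + 705 = 1190/3 + 705 = 3305/3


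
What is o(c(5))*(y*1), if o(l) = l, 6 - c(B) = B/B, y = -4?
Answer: -20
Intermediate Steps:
c(B) = 5 (c(B) = 6 - B/B = 6 - 1*1 = 6 - 1 = 5)
o(c(5))*(y*1) = 5*(-4*1) = 5*(-4) = -20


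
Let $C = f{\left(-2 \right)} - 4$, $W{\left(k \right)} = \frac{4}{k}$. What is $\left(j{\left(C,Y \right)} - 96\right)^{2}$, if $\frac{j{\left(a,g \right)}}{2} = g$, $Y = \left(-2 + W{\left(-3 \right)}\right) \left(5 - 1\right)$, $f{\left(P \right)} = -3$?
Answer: $\frac{135424}{9} \approx 15047.0$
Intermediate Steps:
$C = -7$ ($C = -3 - 4 = -7$)
$Y = - \frac{40}{3}$ ($Y = \left(-2 + \frac{4}{-3}\right) \left(5 - 1\right) = \left(-2 + 4 \left(- \frac{1}{3}\right)\right) 4 = \left(-2 - \frac{4}{3}\right) 4 = \left(- \frac{10}{3}\right) 4 = - \frac{40}{3} \approx -13.333$)
$j{\left(a,g \right)} = 2 g$
$\left(j{\left(C,Y \right)} - 96\right)^{2} = \left(2 \left(- \frac{40}{3}\right) - 96\right)^{2} = \left(- \frac{80}{3} - 96\right)^{2} = \left(- \frac{368}{3}\right)^{2} = \frac{135424}{9}$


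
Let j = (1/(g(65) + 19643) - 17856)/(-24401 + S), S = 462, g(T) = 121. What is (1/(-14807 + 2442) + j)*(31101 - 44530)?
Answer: -58593538353079171/5850257346540 ≈ -10016.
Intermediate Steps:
j = 352905983/473130396 (j = (1/(121 + 19643) - 17856)/(-24401 + 462) = (1/19764 - 17856)/(-23939) = (1/19764 - 17856)*(-1/23939) = -352905983/19764*(-1/23939) = 352905983/473130396 ≈ 0.74590)
(1/(-14807 + 2442) + j)*(31101 - 44530) = (1/(-14807 + 2442) + 352905983/473130396)*(31101 - 44530) = (1/(-12365) + 352905983/473130396)*(-13429) = (-1/12365 + 352905983/473130396)*(-13429) = (4363209349399/5850257346540)*(-13429) = -58593538353079171/5850257346540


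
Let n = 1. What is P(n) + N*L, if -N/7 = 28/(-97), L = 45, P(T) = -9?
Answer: 7947/97 ≈ 81.928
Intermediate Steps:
N = 196/97 (N = -196/(-97) = -196*(-1)/97 = -7*(-28/97) = 196/97 ≈ 2.0206)
P(n) + N*L = -9 + (196/97)*45 = -9 + 8820/97 = 7947/97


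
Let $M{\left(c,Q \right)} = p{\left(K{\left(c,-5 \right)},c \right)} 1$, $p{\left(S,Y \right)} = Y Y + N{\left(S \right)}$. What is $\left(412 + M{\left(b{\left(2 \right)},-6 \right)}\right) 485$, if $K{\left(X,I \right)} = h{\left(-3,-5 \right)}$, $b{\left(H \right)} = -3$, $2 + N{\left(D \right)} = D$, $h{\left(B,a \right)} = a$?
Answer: $200790$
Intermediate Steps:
$N{\left(D \right)} = -2 + D$
$K{\left(X,I \right)} = -5$
$p{\left(S,Y \right)} = -2 + S + Y^{2}$ ($p{\left(S,Y \right)} = Y Y + \left(-2 + S\right) = Y^{2} + \left(-2 + S\right) = -2 + S + Y^{2}$)
$M{\left(c,Q \right)} = -7 + c^{2}$ ($M{\left(c,Q \right)} = \left(-2 - 5 + c^{2}\right) 1 = \left(-7 + c^{2}\right) 1 = -7 + c^{2}$)
$\left(412 + M{\left(b{\left(2 \right)},-6 \right)}\right) 485 = \left(412 - \left(7 - \left(-3\right)^{2}\right)\right) 485 = \left(412 + \left(-7 + 9\right)\right) 485 = \left(412 + 2\right) 485 = 414 \cdot 485 = 200790$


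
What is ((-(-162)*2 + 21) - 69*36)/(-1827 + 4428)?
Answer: -713/867 ≈ -0.82238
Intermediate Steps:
((-(-162)*2 + 21) - 69*36)/(-1827 + 4428) = ((-27*(-12) + 21) - 2484)/2601 = ((324 + 21) - 2484)*(1/2601) = (345 - 2484)*(1/2601) = -2139*1/2601 = -713/867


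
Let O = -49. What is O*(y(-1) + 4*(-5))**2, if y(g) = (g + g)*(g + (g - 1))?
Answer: -9604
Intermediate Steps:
y(g) = 2*g*(-1 + 2*g) (y(g) = (2*g)*(g + (-1 + g)) = (2*g)*(-1 + 2*g) = 2*g*(-1 + 2*g))
O*(y(-1) + 4*(-5))**2 = -49*(2*(-1)*(-1 + 2*(-1)) + 4*(-5))**2 = -49*(2*(-1)*(-1 - 2) - 20)**2 = -49*(2*(-1)*(-3) - 20)**2 = -49*(6 - 20)**2 = -49*(-14)**2 = -49*196 = -9604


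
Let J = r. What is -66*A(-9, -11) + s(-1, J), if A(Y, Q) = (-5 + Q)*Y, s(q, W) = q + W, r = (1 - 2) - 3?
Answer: -9509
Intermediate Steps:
r = -4 (r = -1 - 3 = -4)
J = -4
s(q, W) = W + q
A(Y, Q) = Y*(-5 + Q)
-66*A(-9, -11) + s(-1, J) = -(-594)*(-5 - 11) + (-4 - 1) = -(-594)*(-16) - 5 = -66*144 - 5 = -9504 - 5 = -9509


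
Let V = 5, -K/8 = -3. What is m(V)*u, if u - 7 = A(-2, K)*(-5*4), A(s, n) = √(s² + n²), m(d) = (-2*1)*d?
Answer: -70 + 400*√145 ≈ 4746.6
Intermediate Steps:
K = 24 (K = -8*(-3) = 24)
m(d) = -2*d
A(s, n) = √(n² + s²)
u = 7 - 40*√145 (u = 7 + √(24² + (-2)²)*(-5*4) = 7 + √(576 + 4)*(-20) = 7 + √580*(-20) = 7 + (2*√145)*(-20) = 7 - 40*√145 ≈ -474.66)
m(V)*u = (-2*5)*(7 - 40*√145) = -10*(7 - 40*√145) = -70 + 400*√145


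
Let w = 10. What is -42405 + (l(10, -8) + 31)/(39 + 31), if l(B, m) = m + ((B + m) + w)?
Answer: -84809/2 ≈ -42405.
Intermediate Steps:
l(B, m) = 10 + B + 2*m (l(B, m) = m + ((B + m) + 10) = m + (10 + B + m) = 10 + B + 2*m)
-42405 + (l(10, -8) + 31)/(39 + 31) = -42405 + ((10 + 10 + 2*(-8)) + 31)/(39 + 31) = -42405 + ((10 + 10 - 16) + 31)/70 = -42405 + (4 + 31)*(1/70) = -42405 + 35*(1/70) = -42405 + ½ = -84809/2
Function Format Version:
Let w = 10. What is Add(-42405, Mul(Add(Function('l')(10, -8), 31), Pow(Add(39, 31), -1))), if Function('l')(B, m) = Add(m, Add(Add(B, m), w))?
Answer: Rational(-84809, 2) ≈ -42405.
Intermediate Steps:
Function('l')(B, m) = Add(10, B, Mul(2, m)) (Function('l')(B, m) = Add(m, Add(Add(B, m), 10)) = Add(m, Add(10, B, m)) = Add(10, B, Mul(2, m)))
Add(-42405, Mul(Add(Function('l')(10, -8), 31), Pow(Add(39, 31), -1))) = Add(-42405, Mul(Add(Add(10, 10, Mul(2, -8)), 31), Pow(Add(39, 31), -1))) = Add(-42405, Mul(Add(Add(10, 10, -16), 31), Pow(70, -1))) = Add(-42405, Mul(Add(4, 31), Rational(1, 70))) = Add(-42405, Mul(35, Rational(1, 70))) = Add(-42405, Rational(1, 2)) = Rational(-84809, 2)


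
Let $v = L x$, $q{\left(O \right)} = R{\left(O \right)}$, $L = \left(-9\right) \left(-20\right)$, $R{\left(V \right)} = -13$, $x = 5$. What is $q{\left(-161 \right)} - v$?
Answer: $-913$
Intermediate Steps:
$L = 180$
$q{\left(O \right)} = -13$
$v = 900$ ($v = 180 \cdot 5 = 900$)
$q{\left(-161 \right)} - v = -13 - 900 = -913$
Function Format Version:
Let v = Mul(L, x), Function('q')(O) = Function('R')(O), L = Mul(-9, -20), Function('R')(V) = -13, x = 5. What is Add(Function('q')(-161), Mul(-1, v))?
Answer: -913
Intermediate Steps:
L = 180
Function('q')(O) = -13
v = 900 (v = Mul(180, 5) = 900)
Add(Function('q')(-161), Mul(-1, v)) = Add(-13, Mul(-1, 900)) = Add(-13, -900) = -913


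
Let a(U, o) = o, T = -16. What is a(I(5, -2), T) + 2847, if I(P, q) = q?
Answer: 2831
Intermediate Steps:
a(I(5, -2), T) + 2847 = -16 + 2847 = 2831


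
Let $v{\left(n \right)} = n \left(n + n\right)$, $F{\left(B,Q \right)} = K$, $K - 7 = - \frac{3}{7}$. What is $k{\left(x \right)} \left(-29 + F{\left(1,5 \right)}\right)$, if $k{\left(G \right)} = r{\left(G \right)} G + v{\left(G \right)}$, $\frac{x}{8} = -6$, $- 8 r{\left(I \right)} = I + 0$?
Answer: $- \frac{678240}{7} \approx -96891.0$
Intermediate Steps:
$r{\left(I \right)} = - \frac{I}{8}$ ($r{\left(I \right)} = - \frac{I + 0}{8} = - \frac{I}{8}$)
$K = \frac{46}{7}$ ($K = 7 - \frac{3}{7} = \frac{46}{7} \approx 6.5714$)
$F{\left(B,Q \right)} = \frac{46}{7}$
$x = -48$ ($x = 8 \left(-6\right) = -48$)
$v{\left(n \right)} = 2 n^{2}$ ($v{\left(n \right)} = n 2 n = 2 n^{2}$)
$k{\left(G \right)} = \frac{15 G^{2}}{8}$ ($k{\left(G \right)} = - \frac{G}{8} G + 2 G^{2} = - \frac{G^{2}}{8} + 2 G^{2} = \frac{15 G^{2}}{8}$)
$k{\left(x \right)} \left(-29 + F{\left(1,5 \right)}\right) = \frac{15 \left(-48\right)^{2}}{8} \left(-29 + \frac{46}{7}\right) = \frac{15}{8} \cdot 2304 \left(- \frac{157}{7}\right) = 4320 \left(- \frac{157}{7}\right) = - \frac{678240}{7}$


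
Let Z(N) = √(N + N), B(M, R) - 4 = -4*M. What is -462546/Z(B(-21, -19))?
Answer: -231273*√11/22 ≈ -34866.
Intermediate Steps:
B(M, R) = 4 - 4*M
Z(N) = √2*√N (Z(N) = √(2*N) = √2*√N)
-462546/Z(B(-21, -19)) = -462546*√2/(2*√(4 - 4*(-21))) = -462546*√2/(2*√(4 + 84)) = -462546*√11/44 = -231273*√11/22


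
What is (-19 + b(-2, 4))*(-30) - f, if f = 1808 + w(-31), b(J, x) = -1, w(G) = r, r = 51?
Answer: -1259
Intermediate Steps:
w(G) = 51
f = 1859 (f = 1808 + 51 = 1859)
(-19 + b(-2, 4))*(-30) - f = (-19 - 1)*(-30) - 1*1859 = -20*(-30) - 1859 = 600 - 1859 = -1259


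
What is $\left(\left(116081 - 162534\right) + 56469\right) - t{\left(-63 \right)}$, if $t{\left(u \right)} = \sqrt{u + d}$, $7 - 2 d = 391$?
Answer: $10016 - i \sqrt{255} \approx 10016.0 - 15.969 i$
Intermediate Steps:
$d = -192$ ($d = \frac{7}{2} - \frac{391}{2} = -192$)
$t{\left(u \right)} = \sqrt{-192 + u}$ ($t{\left(u \right)} = \sqrt{u - 192} = \sqrt{-192 + u}$)
$\left(\left(116081 - 162534\right) + 56469\right) - t{\left(-63 \right)} = \left(\left(116081 - 162534\right) + 56469\right) - \sqrt{-192 - 63} = \left(-46453 + 56469\right) - \sqrt{-255} = 10016 - i \sqrt{255}$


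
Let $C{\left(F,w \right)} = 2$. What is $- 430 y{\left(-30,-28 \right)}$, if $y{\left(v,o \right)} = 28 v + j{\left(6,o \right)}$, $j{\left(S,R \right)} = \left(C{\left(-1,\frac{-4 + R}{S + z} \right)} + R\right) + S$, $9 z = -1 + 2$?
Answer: $369800$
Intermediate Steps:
$z = \frac{1}{9}$ ($z = \frac{-1 + 2}{9} = \frac{1}{9} \cdot 1 = \frac{1}{9} \approx 0.11111$)
$j{\left(S,R \right)} = 2 + R + S$ ($j{\left(S,R \right)} = \left(2 + R\right) + S = 2 + R + S$)
$y{\left(v,o \right)} = 8 + o + 28 v$ ($y{\left(v,o \right)} = 28 v + \left(2 + o + 6\right) = 28 v + \left(8 + o\right) = 8 + o + 28 v$)
$- 430 y{\left(-30,-28 \right)} = - 430 \left(8 - 28 + 28 \left(-30\right)\right) = - 430 \left(8 - 28 - 840\right) = \left(-430\right) \left(-860\right) = 369800$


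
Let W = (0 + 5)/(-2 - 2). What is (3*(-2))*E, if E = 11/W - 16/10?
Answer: 312/5 ≈ 62.400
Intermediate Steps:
W = -5/4 (W = 5/(-4) = 5*(-1/4) = -5/4 ≈ -1.2500)
E = -52/5 (E = 11/(-5/4) - 16/10 = 11*(-4/5) - 16*1/10 = -44/5 - 8/5 = -52/5 ≈ -10.400)
(3*(-2))*E = (3*(-2))*(-52/5) = -6*(-52/5) = 312/5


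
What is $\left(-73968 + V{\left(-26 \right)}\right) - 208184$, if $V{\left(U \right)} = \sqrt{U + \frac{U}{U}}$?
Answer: $-282152 + 5 i \approx -2.8215 \cdot 10^{5} + 5.0 i$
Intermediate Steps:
$V{\left(U \right)} = \sqrt{1 + U}$ ($V{\left(U \right)} = \sqrt{U + 1} = \sqrt{1 + U}$)
$\left(-73968 + V{\left(-26 \right)}\right) - 208184 = \left(-73968 + \sqrt{1 - 26}\right) - 208184 = \left(-73968 + \sqrt{-25}\right) - 208184 = \left(-73968 + 5 i\right) - 208184 = -282152 + 5 i$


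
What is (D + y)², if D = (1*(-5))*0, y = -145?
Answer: 21025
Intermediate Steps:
D = 0 (D = -5*0 = 0)
(D + y)² = (0 - 145)² = (-145)² = 21025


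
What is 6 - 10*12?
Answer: -114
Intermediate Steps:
6 - 10*12 = 6 - 120 = -114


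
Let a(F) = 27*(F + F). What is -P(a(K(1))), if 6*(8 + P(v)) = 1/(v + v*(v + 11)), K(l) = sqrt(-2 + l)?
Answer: 146881/18360 + I/82620 ≈ 8.0001 + 1.2104e-5*I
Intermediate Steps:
a(F) = 54*F (a(F) = 27*(2*F) = 54*F)
P(v) = -8 + 1/(6*(v + v*(11 + v))) (P(v) = -8 + 1/(6*(v + v*(v + 11))) = -8 + 1/(6*(v + v*(11 + v))))
-P(a(K(1))) = -(1 - 31104*sqrt(-2 + 1) - 48*(54*sqrt(-2 + 1))**2)/(6*(54*sqrt(-2 + 1))*(12 + 54*sqrt(-2 + 1))) = -(1 - 31104*sqrt(-1) - 48*(54*sqrt(-1))**2)/(6*(54*sqrt(-1))*(12 + 54*sqrt(-1))) = -(1 - 31104*I - 48*(54*I)**2)/(6*(54*I)*(12 + 54*I)) = -(-I/54)*(12 - 54*I)/3060*(1 - 31104*I - 48*(-2916))/6 = -(-I/54)*(12 - 54*I)/3060*(1 - 31104*I + 139968)/6 = -(-I/54)*(12 - 54*I)/3060*(139969 - 31104*I)/6 = -(-1)*I*(12 - 54*I)*(139969 - 31104*I)/991440 = I*(12 - 54*I)*(139969 - 31104*I)/991440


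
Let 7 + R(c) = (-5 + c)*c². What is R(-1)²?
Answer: 169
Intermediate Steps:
R(c) = -7 + c²*(-5 + c) (R(c) = -7 + (-5 + c)*c² = -7 + c²*(-5 + c))
R(-1)² = (-7 + (-1)³ - 5*(-1)²)² = (-7 - 1 - 5*1)² = (-7 - 1 - 5)² = (-13)² = 169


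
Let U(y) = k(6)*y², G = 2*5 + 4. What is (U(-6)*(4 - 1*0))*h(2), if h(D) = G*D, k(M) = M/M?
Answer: 4032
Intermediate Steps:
k(M) = 1
G = 14 (G = 10 + 4 = 14)
U(y) = y² (U(y) = 1*y² = y²)
h(D) = 14*D
(U(-6)*(4 - 1*0))*h(2) = ((-6)²*(4 - 1*0))*(14*2) = (36*(4 + 0))*28 = (36*4)*28 = 144*28 = 4032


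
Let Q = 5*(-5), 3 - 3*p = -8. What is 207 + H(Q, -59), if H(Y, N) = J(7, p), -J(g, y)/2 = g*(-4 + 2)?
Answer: 235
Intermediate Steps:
p = 11/3 (p = 1 - ⅓*(-8) = 1 + 8/3 = 11/3 ≈ 3.6667)
J(g, y) = 4*g (J(g, y) = -2*g*(-4 + 2) = -2*g*(-2) = -(-4)*g = 4*g)
Q = -25
H(Y, N) = 28 (H(Y, N) = 4*7 = 28)
207 + H(Q, -59) = 207 + 28 = 235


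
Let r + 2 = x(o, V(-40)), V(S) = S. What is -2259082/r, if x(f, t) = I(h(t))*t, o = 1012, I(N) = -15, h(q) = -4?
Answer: -1129541/299 ≈ -3777.7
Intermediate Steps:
x(f, t) = -15*t
r = 598 (r = -2 - 15*(-40) = -2 + 600 = 598)
-2259082/r = -2259082/598 = -2259082*1/598 = -1129541/299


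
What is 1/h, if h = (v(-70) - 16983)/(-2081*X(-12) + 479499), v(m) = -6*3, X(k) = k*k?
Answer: -59945/5667 ≈ -10.578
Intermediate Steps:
X(k) = k²
v(m) = -18
h = -5667/59945 (h = (-18 - 16983)/(-2081*(-12)² + 479499) = -17001/(-2081*144 + 479499) = -17001/(-299664 + 479499) = -17001/179835 = -17001*1/179835 = -5667/59945 ≈ -0.094537)
1/h = 1/(-5667/59945) = -59945/5667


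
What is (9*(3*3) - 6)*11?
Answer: 825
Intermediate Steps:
(9*(3*3) - 6)*11 = (9*9 - 6)*11 = (81 - 6)*11 = 75*11 = 825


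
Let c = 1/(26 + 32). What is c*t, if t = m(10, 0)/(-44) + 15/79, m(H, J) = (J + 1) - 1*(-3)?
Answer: 43/25201 ≈ 0.0017063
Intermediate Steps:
m(H, J) = 4 + J (m(H, J) = (1 + J) + 3 = 4 + J)
c = 1/58 ≈ 0.017241
t = 86/869 (t = (4 + 0)/(-44) + 15/79 = 4*(-1/44) + 15*(1/79) = -1/11 + 15/79 = 86/869 ≈ 0.098964)
c*t = (1/58)*(86/869) = 43/25201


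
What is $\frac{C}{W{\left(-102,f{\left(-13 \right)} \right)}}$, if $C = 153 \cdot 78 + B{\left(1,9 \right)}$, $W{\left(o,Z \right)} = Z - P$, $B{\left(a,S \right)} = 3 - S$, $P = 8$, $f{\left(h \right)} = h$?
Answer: $-568$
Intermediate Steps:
$W{\left(o,Z \right)} = -8 + Z$ ($W{\left(o,Z \right)} = Z - 8 = -8 + Z$)
$C = 11928$ ($C = 153 \cdot 78 + \left(3 - 9\right) = 11934 + \left(3 - 9\right) = 11934 - 6 = 11928$)
$\frac{C}{W{\left(-102,f{\left(-13 \right)} \right)}} = \frac{11928}{-8 - 13} = \frac{11928}{-21} = 11928 \left(- \frac{1}{21}\right) = -568$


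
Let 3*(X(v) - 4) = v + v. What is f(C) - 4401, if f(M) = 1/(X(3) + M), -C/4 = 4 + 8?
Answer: -184843/42 ≈ -4401.0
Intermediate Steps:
X(v) = 4 + 2*v/3 (X(v) = 4 + (v + v)/3 = 4 + (2*v)/3 = 4 + 2*v/3)
C = -48 (C = -4*(4 + 8) = -4*12 = -48)
f(M) = 1/(6 + M) (f(M) = 1/((4 + (⅔)*3) + M) = 1/((4 + 2) + M) = 1/(6 + M))
f(C) - 4401 = 1/(6 - 48) - 4401 = 1/(-42) - 4401 = -1/42 - 4401 = -184843/42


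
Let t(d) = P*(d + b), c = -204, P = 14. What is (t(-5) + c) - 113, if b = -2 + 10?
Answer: -275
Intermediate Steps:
b = 8
t(d) = 112 + 14*d (t(d) = 14*(d + 8) = 14*(8 + d) = 112 + 14*d)
(t(-5) + c) - 113 = ((112 + 14*(-5)) - 204) - 113 = ((112 - 70) - 204) - 113 = (42 - 204) - 113 = -162 - 113 = -275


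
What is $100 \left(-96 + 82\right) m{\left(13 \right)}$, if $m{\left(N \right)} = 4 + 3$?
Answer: $-9800$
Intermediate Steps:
$m{\left(N \right)} = 7$
$100 \left(-96 + 82\right) m{\left(13 \right)} = 100 \left(-96 + 82\right) 7 = 100 \left(\left(-14\right) 7\right) = 100 \left(-98\right) = -9800$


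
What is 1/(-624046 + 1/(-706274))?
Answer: -706274/440747464605 ≈ -1.6024e-6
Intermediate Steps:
1/(-624046 + 1/(-706274)) = 1/(-624046 - 1/706274) = 1/(-440747464605/706274) = -706274/440747464605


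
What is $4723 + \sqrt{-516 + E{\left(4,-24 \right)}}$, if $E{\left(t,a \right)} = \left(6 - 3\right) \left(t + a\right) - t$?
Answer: $4723 + 2 i \sqrt{145} \approx 4723.0 + 24.083 i$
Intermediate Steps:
$E{\left(t,a \right)} = 2 t + 3 a$ ($E{\left(t,a \right)} = 3 \left(a + t\right) - t = \left(3 a + 3 t\right) - t = 2 t + 3 a$)
$4723 + \sqrt{-516 + E{\left(4,-24 \right)}} = 4723 + \sqrt{-516 + \left(2 \cdot 4 + 3 \left(-24\right)\right)} = 4723 + \sqrt{-516 + \left(8 - 72\right)} = 4723 + \sqrt{-516 - 64} = 4723 + \sqrt{-580} = 4723 + 2 i \sqrt{145}$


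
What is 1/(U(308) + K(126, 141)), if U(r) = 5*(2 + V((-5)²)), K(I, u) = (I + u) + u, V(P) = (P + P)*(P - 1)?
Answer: 1/6418 ≈ 0.00015581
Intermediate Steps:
V(P) = 2*P*(-1 + P) (V(P) = (2*P)*(-1 + P) = 2*P*(-1 + P))
K(I, u) = I + 2*u
U(r) = 6010 (U(r) = 5*(2 + 2*(-5)²*(-1 + (-5)²)) = 5*(2 + 2*25*(-1 + 25)) = 5*(2 + 2*25*24) = 5*(2 + 1200) = 5*1202 = 6010)
1/(U(308) + K(126, 141)) = 1/(6010 + (126 + 2*141)) = 1/(6010 + (126 + 282)) = 1/(6010 + 408) = 1/6418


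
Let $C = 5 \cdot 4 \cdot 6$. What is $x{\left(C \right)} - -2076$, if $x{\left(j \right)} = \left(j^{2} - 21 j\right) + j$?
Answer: $14076$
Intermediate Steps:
$C = 120$ ($C = 20 \cdot 6 = 120$)
$x{\left(j \right)} = j^{2} - 20 j$
$x{\left(C \right)} - -2076 = 120 \left(-20 + 120\right) - -2076 = 120 \cdot 100 + 2076 = 12000 + 2076 = 14076$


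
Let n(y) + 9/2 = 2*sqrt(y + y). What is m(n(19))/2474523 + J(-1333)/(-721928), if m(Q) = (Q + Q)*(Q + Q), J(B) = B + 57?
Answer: 913724935/446606860086 - 8*sqrt(38)/274947 ≈ 0.0018666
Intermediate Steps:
J(B) = 57 + B
n(y) = -9/2 + 2*sqrt(2)*sqrt(y) (n(y) = -9/2 + 2*sqrt(y + y) = -9/2 + 2*sqrt(2*y) = -9/2 + 2*(sqrt(2)*sqrt(y)) = -9/2 + 2*sqrt(2)*sqrt(y))
m(Q) = 4*Q**2 (m(Q) = (2*Q)*(2*Q) = 4*Q**2)
m(n(19))/2474523 + J(-1333)/(-721928) = (4*(-9/2 + 2*sqrt(2)*sqrt(19))**2)/2474523 + (57 - 1333)/(-721928) = (4*(-9/2 + 2*sqrt(38))**2)*(1/2474523) - 1276*(-1/721928) = 4*(-9/2 + 2*sqrt(38))**2/2474523 + 319/180482 = 319/180482 + 4*(-9/2 + 2*sqrt(38))**2/2474523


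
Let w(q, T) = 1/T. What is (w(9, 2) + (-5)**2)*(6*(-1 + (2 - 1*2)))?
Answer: -153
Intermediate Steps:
(w(9, 2) + (-5)**2)*(6*(-1 + (2 - 1*2))) = (1/2 + (-5)**2)*(6*(-1 + (2 - 1*2))) = (1/2 + 25)*(6*(-1 + (2 - 2))) = 51*(6*(-1 + 0))/2 = 51*(6*(-1))/2 = (51/2)*(-6) = -153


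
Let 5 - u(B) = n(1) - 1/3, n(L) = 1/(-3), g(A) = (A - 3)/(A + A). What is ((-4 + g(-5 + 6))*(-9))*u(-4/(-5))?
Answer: 255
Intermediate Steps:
g(A) = (-3 + A)/(2*A) (g(A) = (-3 + A)/((2*A)) = (-3 + A)*(1/(2*A)) = (-3 + A)/(2*A))
n(L) = -1/3
u(B) = 17/3 (u(B) = 5 - (-1/3 - 1/3) = 5 - 1*(-2/3) = 5 + 2/3 = 17/3)
((-4 + g(-5 + 6))*(-9))*u(-4/(-5)) = ((-4 + (-3 + (-5 + 6))/(2*(-5 + 6)))*(-9))*(17/3) = ((-4 + (1/2)*(-3 + 1)/1)*(-9))*(17/3) = ((-4 + (1/2)*1*(-2))*(-9))*(17/3) = ((-4 - 1)*(-9))*(17/3) = -5*(-9)*(17/3) = 45*(17/3) = 255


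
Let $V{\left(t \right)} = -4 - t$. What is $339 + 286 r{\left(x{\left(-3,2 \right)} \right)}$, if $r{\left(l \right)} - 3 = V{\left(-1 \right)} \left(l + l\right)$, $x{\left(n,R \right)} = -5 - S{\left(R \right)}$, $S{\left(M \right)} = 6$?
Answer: $20073$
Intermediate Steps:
$x{\left(n,R \right)} = -11$ ($x{\left(n,R \right)} = -5 - 6 = -11$)
$r{\left(l \right)} = 3 - 6 l$ ($r{\left(l \right)} = 3 + \left(-4 - -1\right) \left(l + l\right) = 3 + \left(-4 + 1\right) 2 l = 3 - 3 \cdot 2 l = 3 - 6 l$)
$339 + 286 r{\left(x{\left(-3,2 \right)} \right)} = 339 + 286 \left(3 - -66\right) = 339 + 286 \left(3 + 66\right) = 339 + 286 \cdot 69 = 339 + 19734 = 20073$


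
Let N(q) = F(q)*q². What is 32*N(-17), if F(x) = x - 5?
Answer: -203456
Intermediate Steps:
F(x) = -5 + x
N(q) = q²*(-5 + q) (N(q) = (-5 + q)*q² = q²*(-5 + q))
32*N(-17) = 32*((-17)²*(-5 - 17)) = 32*(289*(-22)) = 32*(-6358) = -203456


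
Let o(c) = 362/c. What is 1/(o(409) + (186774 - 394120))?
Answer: -409/84804152 ≈ -4.8229e-6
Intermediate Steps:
1/(o(409) + (186774 - 394120)) = 1/(362/409 + (186774 - 394120)) = 1/(362*(1/409) - 207346) = 1/(362/409 - 207346) = 1/(-84804152/409) = -409/84804152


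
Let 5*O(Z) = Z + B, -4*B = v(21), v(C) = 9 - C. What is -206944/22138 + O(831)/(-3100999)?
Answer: -1604342074186/171624789655 ≈ -9.3480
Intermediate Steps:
B = 3 (B = -(9 - 1*21)/4 = -(9 - 21)/4 = -1/4*(-12) = 3)
O(Z) = 3/5 + Z/5 (O(Z) = (Z + 3)/5 = (3 + Z)/5 = 3/5 + Z/5)
-206944/22138 + O(831)/(-3100999) = -206944/22138 + (3/5 + (1/5)*831)/(-3100999) = -206944*1/22138 + (3/5 + 831/5)*(-1/3100999) = -103472/11069 + (834/5)*(-1/3100999) = -103472/11069 - 834/15504995 = -1604342074186/171624789655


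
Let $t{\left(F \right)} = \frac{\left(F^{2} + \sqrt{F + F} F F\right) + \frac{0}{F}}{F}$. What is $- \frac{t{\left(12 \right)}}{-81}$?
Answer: $\frac{4}{27} + \frac{8 \sqrt{6}}{27} \approx 0.87392$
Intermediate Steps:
$t{\left(F \right)} = \frac{F^{2} + \sqrt{2} F^{\frac{5}{2}}}{F}$ ($t{\left(F \right)} = \frac{\left(F^{2} + \sqrt{2 F} F F\right) + 0}{F} = \frac{\left(F^{2} + \sqrt{2} \sqrt{F} F F\right) + 0}{F} = \frac{\left(F^{2} + \sqrt{2} F^{\frac{3}{2}} F\right) + 0}{F} = \frac{\left(F^{2} + \sqrt{2} F^{\frac{5}{2}}\right) + 0}{F} = \frac{F^{2} + \sqrt{2} F^{\frac{5}{2}}}{F}$)
$- \frac{t{\left(12 \right)}}{-81} = - \frac{12 + \sqrt{2} \cdot 12^{\frac{3}{2}}}{-81} = - \frac{\left(12 + \sqrt{2} \cdot 24 \sqrt{3}\right) \left(-1\right)}{81} = - \frac{\left(12 + 24 \sqrt{6}\right) \left(-1\right)}{81} = - (- \frac{4}{27} - \frac{8 \sqrt{6}}{27}) = \frac{4}{27} + \frac{8 \sqrt{6}}{27}$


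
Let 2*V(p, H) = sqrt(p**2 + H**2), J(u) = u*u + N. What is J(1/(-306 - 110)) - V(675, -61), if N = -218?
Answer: -37726207/173056 - sqrt(459346)/2 ≈ -556.88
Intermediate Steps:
J(u) = -218 + u**2 (J(u) = u*u - 218 = u**2 - 218 = -218 + u**2)
V(p, H) = sqrt(H**2 + p**2)/2 (V(p, H) = sqrt(p**2 + H**2)/2 = sqrt(H**2 + p**2)/2)
J(1/(-306 - 110)) - V(675, -61) = (-218 + (1/(-306 - 110))**2) - sqrt((-61)**2 + 675**2)/2 = (-218 + (1/(-416))**2) - sqrt(3721 + 455625)/2 = (-218 + (-1/416)**2) - sqrt(459346)/2 = (-218 + 1/173056) - sqrt(459346)/2 = -37726207/173056 - sqrt(459346)/2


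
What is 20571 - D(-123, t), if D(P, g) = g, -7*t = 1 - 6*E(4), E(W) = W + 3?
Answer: 143956/7 ≈ 20565.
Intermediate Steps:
E(W) = 3 + W
t = 41/7 (t = -(1 - 6*(3 + 4))/7 = -(1 - 6*7)/7 = -(1 - 42)/7 = -⅐*(-41) = 41/7 ≈ 5.8571)
20571 - D(-123, t) = 20571 - 1*41/7 = 20571 - 41/7 = 143956/7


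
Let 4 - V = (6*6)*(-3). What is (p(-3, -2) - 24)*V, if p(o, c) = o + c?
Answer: -3248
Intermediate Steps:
V = 112 (V = 4 - 6*6*(-3) = 4 - 36*(-3) = 4 - 1*(-108) = 4 + 108 = 112)
p(o, c) = c + o
(p(-3, -2) - 24)*V = ((-2 - 3) - 24)*112 = (-5 - 24)*112 = -29*112 = -3248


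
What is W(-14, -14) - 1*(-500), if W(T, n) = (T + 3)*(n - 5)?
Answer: 709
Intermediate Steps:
W(T, n) = (-5 + n)*(3 + T) (W(T, n) = (3 + T)*(-5 + n) = (-5 + n)*(3 + T))
W(-14, -14) - 1*(-500) = (-15 - 5*(-14) + 3*(-14) - 14*(-14)) - 1*(-500) = (-15 + 70 - 42 + 196) + 500 = 209 + 500 = 709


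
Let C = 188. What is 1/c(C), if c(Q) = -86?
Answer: -1/86 ≈ -0.011628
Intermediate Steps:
1/c(C) = 1/(-86) = -1/86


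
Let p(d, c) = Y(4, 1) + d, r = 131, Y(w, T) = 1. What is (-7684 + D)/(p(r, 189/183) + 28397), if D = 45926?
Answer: 38242/28529 ≈ 1.3405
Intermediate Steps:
p(d, c) = 1 + d
(-7684 + D)/(p(r, 189/183) + 28397) = (-7684 + 45926)/((1 + 131) + 28397) = 38242/(132 + 28397) = 38242/28529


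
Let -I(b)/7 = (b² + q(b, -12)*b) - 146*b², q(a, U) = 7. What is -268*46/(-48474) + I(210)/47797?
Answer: 1084929697478/1158455889 ≈ 936.53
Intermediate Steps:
I(b) = -49*b + 1015*b² (I(b) = -7*((b² + 7*b) - 146*b²) = -7*(-145*b² + 7*b) = -49*b + 1015*b²)
-268*46/(-48474) + I(210)/47797 = -268*46/(-48474) + (7*210*(-7 + 145*210))/47797 = -12328*(-1/48474) + (7*210*(-7 + 30450))*(1/47797) = 6164/24237 + (7*210*30443)*(1/47797) = 6164/24237 + 44751210*(1/47797) = 6164/24237 + 44751210/47797 = 1084929697478/1158455889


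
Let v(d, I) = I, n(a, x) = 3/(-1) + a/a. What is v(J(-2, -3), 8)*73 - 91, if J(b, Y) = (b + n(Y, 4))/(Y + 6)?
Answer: 493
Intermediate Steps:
n(a, x) = -2 (n(a, x) = 3*(-1) + 1 = -3 + 1 = -2)
J(b, Y) = (-2 + b)/(6 + Y) (J(b, Y) = (b - 2)/(Y + 6) = (-2 + b)/(6 + Y))
v(J(-2, -3), 8)*73 - 91 = 8*73 - 91 = 584 - 91 = 493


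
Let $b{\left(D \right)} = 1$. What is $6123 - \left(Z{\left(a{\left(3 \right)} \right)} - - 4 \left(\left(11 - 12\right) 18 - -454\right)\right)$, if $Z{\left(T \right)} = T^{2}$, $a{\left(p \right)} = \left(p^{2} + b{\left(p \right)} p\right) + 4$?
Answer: $4123$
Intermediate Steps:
$a{\left(p \right)} = 4 + p + p^{2}$ ($a{\left(p \right)} = \left(p^{2} + 1 p\right) + 4 = \left(p^{2} + p\right) + 4 = \left(p + p^{2}\right) + 4 = 4 + p + p^{2}$)
$6123 - \left(Z{\left(a{\left(3 \right)} \right)} - - 4 \left(\left(11 - 12\right) 18 - -454\right)\right) = 6123 - \left(\left(4 + 3 + 3^{2}\right)^{2} - - 4 \left(\left(11 - 12\right) 18 - -454\right)\right) = 6123 - \left(\left(4 + 3 + 9\right)^{2} - - 4 \left(\left(-1\right) 18 + 454\right)\right) = 6123 - \left(16^{2} - - 4 \left(-18 + 454\right)\right) = 6123 - \left(256 - \left(-4\right) 436\right) = 6123 - \left(256 - -1744\right) = 6123 - \left(256 + 1744\right) = 6123 - 2000 = 4123$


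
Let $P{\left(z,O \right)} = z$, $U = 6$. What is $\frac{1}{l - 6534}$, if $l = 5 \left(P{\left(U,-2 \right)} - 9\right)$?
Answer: $- \frac{1}{6549} \approx -0.00015269$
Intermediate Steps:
$l = -15$ ($l = 5 \left(6 - 9\right) = 5 \left(-3\right) = -15$)
$\frac{1}{l - 6534} = \frac{1}{-15 - 6534} = \frac{1}{-6549} = - \frac{1}{6549}$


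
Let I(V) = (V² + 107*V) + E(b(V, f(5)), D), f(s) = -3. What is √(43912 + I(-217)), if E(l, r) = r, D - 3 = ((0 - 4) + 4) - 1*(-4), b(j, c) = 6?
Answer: √67789 ≈ 260.36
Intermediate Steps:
D = 7 (D = 3 + (((0 - 4) + 4) - 1*(-4)) = 3 + ((-4 + 4) + 4) = 3 + (0 + 4) = 3 + 4 = 7)
I(V) = 7 + V² + 107*V (I(V) = (V² + 107*V) + 7 = 7 + V² + 107*V)
√(43912 + I(-217)) = √(43912 + (7 + (-217)² + 107*(-217))) = √(43912 + (7 + 47089 - 23219)) = √(43912 + 23877) = √67789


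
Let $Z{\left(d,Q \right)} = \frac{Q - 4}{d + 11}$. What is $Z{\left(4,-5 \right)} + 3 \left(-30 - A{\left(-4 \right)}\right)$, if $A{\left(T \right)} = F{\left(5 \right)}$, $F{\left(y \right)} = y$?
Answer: $- \frac{528}{5} \approx -105.6$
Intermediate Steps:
$A{\left(T \right)} = 5$
$Z{\left(d,Q \right)} = \frac{-4 + Q}{11 + d}$
$Z{\left(4,-5 \right)} + 3 \left(-30 - A{\left(-4 \right)}\right) = \frac{-4 - 5}{11 + 4} + 3 \left(-30 - 5\right) = \frac{1}{15} \left(-9\right) + 3 \left(-30 - 5\right) = \frac{1}{15} \left(-9\right) + 3 \left(-35\right) = - \frac{3}{5} - 105 = - \frac{528}{5}$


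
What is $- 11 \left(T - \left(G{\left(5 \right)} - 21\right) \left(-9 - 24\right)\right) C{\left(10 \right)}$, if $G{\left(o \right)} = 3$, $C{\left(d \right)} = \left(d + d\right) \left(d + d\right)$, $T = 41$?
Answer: $2433200$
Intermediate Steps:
$C{\left(d \right)} = 4 d^{2}$ ($C{\left(d \right)} = 2 d 2 d = 4 d^{2}$)
$- 11 \left(T - \left(G{\left(5 \right)} - 21\right) \left(-9 - 24\right)\right) C{\left(10 \right)} = - 11 \left(41 - \left(3 - 21\right) \left(-9 - 24\right)\right) 4 \cdot 10^{2} = - 11 \left(41 - \left(-18\right) \left(-33\right)\right) 4 \cdot 100 = - 11 \left(41 - 594\right) 400 = \left(-11\right) \left(-553\right) 400 = 6083 \cdot 400 = 2433200$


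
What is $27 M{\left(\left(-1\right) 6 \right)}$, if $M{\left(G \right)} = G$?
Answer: $-162$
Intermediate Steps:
$27 M{\left(\left(-1\right) 6 \right)} = 27 \left(\left(-1\right) 6\right) = 27 \left(-6\right) = -162$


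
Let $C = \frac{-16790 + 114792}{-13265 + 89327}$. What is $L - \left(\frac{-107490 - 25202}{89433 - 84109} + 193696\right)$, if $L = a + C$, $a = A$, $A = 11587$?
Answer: $- \frac{9216896178755}{50619261} \approx -1.8208 \cdot 10^{5}$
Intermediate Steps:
$C = \frac{49001}{38031}$ ($C = \frac{98002}{76062} = 98002 \cdot \frac{1}{76062} = \frac{49001}{38031} \approx 1.2884$)
$a = 11587$
$L = \frac{440714198}{38031}$ ($L = 11587 + \frac{49001}{38031} = \frac{440714198}{38031} \approx 11588.0$)
$L - \left(\frac{-107490 - 25202}{89433 - 84109} + 193696\right) = \frac{440714198}{38031} - \left(\frac{-107490 - 25202}{89433 - 84109} + 193696\right) = \frac{440714198}{38031} - \left(- \frac{132692}{5324} + 193696\right) = \frac{440714198}{38031} - \left(\left(-132692\right) \frac{1}{5324} + 193696\right) = \frac{440714198}{38031} - \left(- \frac{33173}{1331} + 193696\right) = \frac{440714198}{38031} - \frac{257776203}{1331} = - \frac{9216896178755}{50619261}$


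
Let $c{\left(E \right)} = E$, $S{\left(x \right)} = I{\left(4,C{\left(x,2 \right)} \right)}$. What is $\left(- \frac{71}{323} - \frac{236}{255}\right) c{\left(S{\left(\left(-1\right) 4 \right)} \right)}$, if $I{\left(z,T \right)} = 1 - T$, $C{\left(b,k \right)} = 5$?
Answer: $\frac{22196}{4845} \approx 4.5812$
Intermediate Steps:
$S{\left(x \right)} = -4$ ($S{\left(x \right)} = 1 - 5 = -4$)
$\left(- \frac{71}{323} - \frac{236}{255}\right) c{\left(S{\left(\left(-1\right) 4 \right)} \right)} = \left(- \frac{71}{323} - \frac{236}{255}\right) \left(-4\right) = \left(- \frac{5549}{4845}\right) \left(-4\right) = \frac{22196}{4845}$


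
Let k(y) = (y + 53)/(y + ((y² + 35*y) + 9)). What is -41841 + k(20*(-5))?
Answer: -268159016/6409 ≈ -41841.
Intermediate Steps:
k(y) = (53 + y)/(9 + y² + 36*y) (k(y) = (53 + y)/(y + (9 + y² + 35*y)) = (53 + y)/(9 + y² + 36*y))
-41841 + k(20*(-5)) = -41841 + (53 + 20*(-5))/(9 + (20*(-5))² + 36*(20*(-5))) = -41841 + (53 - 100)/(9 + (-100)² + 36*(-100)) = -41841 - 47/(9 + 10000 - 3600) = -41841 - 47/6409 = -268159016/6409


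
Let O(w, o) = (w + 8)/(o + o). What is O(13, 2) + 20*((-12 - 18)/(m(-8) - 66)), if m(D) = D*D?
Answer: 1221/4 ≈ 305.25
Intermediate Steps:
m(D) = D**2
O(w, o) = (8 + w)/(2*o) (O(w, o) = (8 + w)/((2*o)) = (8 + w)*(1/(2*o)) = (8 + w)/(2*o))
O(13, 2) + 20*((-12 - 18)/(m(-8) - 66)) = (1/2)*(8 + 13)/2 + 20*((-12 - 18)/((-8)**2 - 66)) = (1/2)*(1/2)*21 + 20*(-30/(64 - 66)) = 21/4 + 20*(-30/(-2)) = 21/4 + 20*(-30*(-1/2)) = 21/4 + 20*15 = 21/4 + 300 = 1221/4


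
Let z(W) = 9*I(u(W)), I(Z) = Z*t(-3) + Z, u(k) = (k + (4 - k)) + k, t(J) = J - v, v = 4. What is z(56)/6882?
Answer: -540/1147 ≈ -0.47079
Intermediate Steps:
t(J) = -4 + J (t(J) = J - 1*4 = J - 4 = -4 + J)
u(k) = 4 + k
I(Z) = -6*Z (I(Z) = Z*(-4 - 3) + Z = Z*(-7) + Z = -7*Z + Z = -6*Z)
z(W) = -216 - 54*W (z(W) = 9*(-6*(4 + W)) = 9*(-24 - 6*W) = -216 - 54*W)
z(56)/6882 = (-216 - 54*56)/6882 = (-216 - 3024)*(1/6882) = -3240*1/6882 = -540/1147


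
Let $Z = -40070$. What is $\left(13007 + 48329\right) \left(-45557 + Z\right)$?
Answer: $-5252017672$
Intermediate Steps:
$\left(13007 + 48329\right) \left(-45557 + Z\right) = \left(13007 + 48329\right) \left(-45557 - 40070\right) = 61336 \left(-85627\right) = -5252017672$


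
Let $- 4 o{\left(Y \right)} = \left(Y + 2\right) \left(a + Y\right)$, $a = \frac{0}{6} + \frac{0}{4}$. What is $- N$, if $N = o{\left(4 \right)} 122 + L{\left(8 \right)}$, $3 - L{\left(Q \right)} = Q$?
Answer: $737$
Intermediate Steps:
$L{\left(Q \right)} = 3 - Q$
$a = 0$ ($a = 0 \cdot \frac{1}{6} + 0 \cdot \frac{1}{4} = 0 + 0 = 0$)
$o{\left(Y \right)} = - \frac{Y \left(2 + Y\right)}{4}$ ($o{\left(Y \right)} = - \frac{\left(Y + 2\right) \left(0 + Y\right)}{4} = - \frac{\left(2 + Y\right) Y}{4} = - \frac{Y \left(2 + Y\right)}{4}$)
$N = -737$ ($N = \frac{1}{4} \cdot 4 \left(-2 - 4\right) 122 + \left(3 - 8\right) = \frac{1}{4} \cdot 4 \left(-6\right) 122 - 5 = \left(-6\right) 122 - 5 = -732 - 5 = -737$)
$- N = \left(-1\right) \left(-737\right) = 737$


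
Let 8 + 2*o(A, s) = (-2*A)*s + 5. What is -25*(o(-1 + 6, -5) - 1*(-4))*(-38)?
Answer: 26125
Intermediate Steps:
o(A, s) = -3/2 - A*s (o(A, s) = -4 + ((-2*A)*s + 5)/2 = -4 + (-2*A*s + 5)/2 = -4 + (5 - 2*A*s)/2 = -4 + (5/2 - A*s) = -3/2 - A*s)
-25*(o(-1 + 6, -5) - 1*(-4))*(-38) = -25*((-3/2 - 1*(-1 + 6)*(-5)) - 1*(-4))*(-38) = -25*((-3/2 - 1*5*(-5)) + 4)*(-38) = -25*((-3/2 + 25) + 4)*(-38) = -25*(47/2 + 4)*(-38) = -25*55/2*(-38) = -1375/2*(-38) = 26125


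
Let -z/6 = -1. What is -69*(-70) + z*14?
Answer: 4914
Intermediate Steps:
z = 6 (z = -6*(-1) = 6)
-69*(-70) + z*14 = -69*(-70) + 6*14 = 4830 + 84 = 4914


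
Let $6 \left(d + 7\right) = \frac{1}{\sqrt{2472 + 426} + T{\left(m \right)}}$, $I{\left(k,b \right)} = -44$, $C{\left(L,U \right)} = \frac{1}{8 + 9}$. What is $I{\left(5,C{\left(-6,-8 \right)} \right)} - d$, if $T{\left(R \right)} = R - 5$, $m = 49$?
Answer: $- \frac{53380}{1443} - \frac{\sqrt{322}}{1924} \approx -37.002$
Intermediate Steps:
$T{\left(R \right)} = -5 + R$
$C{\left(L,U \right)} = \frac{1}{17}$
$d = -7 + \frac{1}{6 \left(44 + 3 \sqrt{322}\right)}$ ($d = -7 + \frac{1}{6 \left(\sqrt{2472 + 426} + \left(-5 + 49\right)\right)} = -7 + \frac{1}{6 \left(\sqrt{2898} + 44\right)} = -7 + \frac{1}{6 \left(3 \sqrt{322} + 44\right)} = -7 + \frac{1}{6 \left(44 + 3 \sqrt{322}\right)} \approx -6.9983$)
$I{\left(5,C{\left(-6,-8 \right)} \right)} - d = -44 - \left(- \frac{10112}{1443} + \frac{\sqrt{322}}{1924}\right) = -44 + \left(\frac{10112}{1443} - \frac{\sqrt{322}}{1924}\right) = - \frac{53380}{1443} - \frac{\sqrt{322}}{1924}$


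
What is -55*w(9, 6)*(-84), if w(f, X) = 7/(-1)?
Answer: -32340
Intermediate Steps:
w(f, X) = -7 (w(f, X) = 7*(-1) = -7)
-55*w(9, 6)*(-84) = -55*(-7)*(-84) = 385*(-84) = -32340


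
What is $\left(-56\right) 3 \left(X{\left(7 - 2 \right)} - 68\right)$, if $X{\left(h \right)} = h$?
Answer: $10584$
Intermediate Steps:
$\left(-56\right) 3 \left(X{\left(7 - 2 \right)} - 68\right) = \left(-56\right) 3 \left(\left(7 - 2\right) - 68\right) = - 168 \left(5 - 68\right) = \left(-168\right) \left(-63\right) = 10584$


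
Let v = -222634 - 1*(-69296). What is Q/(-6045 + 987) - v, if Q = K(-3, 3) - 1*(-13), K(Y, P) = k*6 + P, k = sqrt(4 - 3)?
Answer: 387791791/2529 ≈ 1.5334e+5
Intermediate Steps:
k = 1 (k = sqrt(1) = 1)
K(Y, P) = 6 + P (K(Y, P) = 1*6 + P = 6 + P)
Q = 22 (Q = (6 + 3) - 1*(-13) = 9 + 13 = 22)
v = -153338 (v = -222634 + 69296 = -153338)
Q/(-6045 + 987) - v = 22/(-6045 + 987) - 1*(-153338) = 22/(-5058) + 153338 = -1/5058*22 + 153338 = -11/2529 + 153338 = 387791791/2529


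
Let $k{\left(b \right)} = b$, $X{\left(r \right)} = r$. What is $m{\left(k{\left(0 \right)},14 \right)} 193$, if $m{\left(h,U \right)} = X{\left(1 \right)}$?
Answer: $193$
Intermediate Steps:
$m{\left(h,U \right)} = 1$
$m{\left(k{\left(0 \right)},14 \right)} 193 = 1 \cdot 193 = 193$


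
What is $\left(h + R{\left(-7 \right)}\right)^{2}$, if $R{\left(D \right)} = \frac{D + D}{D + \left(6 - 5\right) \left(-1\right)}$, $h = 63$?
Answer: $\frac{67081}{16} \approx 4192.6$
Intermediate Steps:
$R{\left(D \right)} = \frac{2 D}{-1 + D}$ ($R{\left(D \right)} = \frac{2 D}{D + 1 \left(-1\right)} = \frac{2 D}{D - 1} = \frac{2 D}{-1 + D}$)
$\left(h + R{\left(-7 \right)}\right)^{2} = \left(63 + 2 \left(-7\right) \frac{1}{-1 - 7}\right)^{2} = \left(63 + 2 \left(-7\right) \frac{1}{-8}\right)^{2} = \left(63 + 2 \left(-7\right) \left(- \frac{1}{8}\right)\right)^{2} = \left(63 + \frac{7}{4}\right)^{2} = \left(\frac{259}{4}\right)^{2} = \frac{67081}{16}$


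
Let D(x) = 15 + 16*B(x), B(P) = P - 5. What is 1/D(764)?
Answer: 1/12159 ≈ 8.2244e-5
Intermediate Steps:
B(P) = -5 + P
D(x) = -65 + 16*x (D(x) = 15 + 16*(-5 + x) = 15 + (-80 + 16*x) = -65 + 16*x)
1/D(764) = 1/(-65 + 16*764) = 1/(-65 + 12224) = 1/12159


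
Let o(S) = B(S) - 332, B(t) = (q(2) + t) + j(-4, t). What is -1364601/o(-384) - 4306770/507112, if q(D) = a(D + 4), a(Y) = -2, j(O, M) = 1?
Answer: 114819598037/60599884 ≈ 1894.7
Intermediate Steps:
q(D) = -2
B(t) = -1 + t (B(t) = (-2 + t) + 1 = -1 + t)
o(S) = -333 + S (o(S) = (-1 + S) - 332 = -333 + S)
-1364601/o(-384) - 4306770/507112 = -1364601/(-333 - 384) - 4306770/507112 = -1364601/(-717) - 4306770*1/507112 = -1364601*(-1/717) - 2153385/253556 = 454867/239 - 2153385/253556 = 114819598037/60599884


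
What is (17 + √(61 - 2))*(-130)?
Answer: -2210 - 130*√59 ≈ -3208.5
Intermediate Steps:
(17 + √(61 - 2))*(-130) = (17 + √59)*(-130) = -2210 - 130*√59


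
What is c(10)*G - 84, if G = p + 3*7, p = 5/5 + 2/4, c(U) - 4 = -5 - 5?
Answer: -219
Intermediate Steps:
c(U) = -6 (c(U) = 4 + (-5 - 5) = 4 - 10 = -6)
p = 3/2 (p = 5*(⅕) + 2*(¼) = 1 + ½ = 3/2 ≈ 1.5000)
G = 45/2 (G = 3/2 + 3*7 = 3/2 + 21 = 45/2 ≈ 22.500)
c(10)*G - 84 = -6*45/2 - 84 = -135 - 84 = -219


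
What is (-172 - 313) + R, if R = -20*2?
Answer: -525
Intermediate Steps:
R = -40
(-172 - 313) + R = (-172 - 313) - 40 = -485 - 40 = -525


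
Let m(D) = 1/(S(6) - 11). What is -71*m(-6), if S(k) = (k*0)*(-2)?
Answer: 71/11 ≈ 6.4545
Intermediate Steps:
S(k) = 0 (S(k) = 0*(-2) = 0)
m(D) = -1/11 (m(D) = 1/(0 - 11) = 1/(-11) = -1/11)
-71*m(-6) = -71*(-1/11) = 71/11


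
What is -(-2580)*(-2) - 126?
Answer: -5286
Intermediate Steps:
-(-2580)*(-2) - 126 = -129*40 - 126 = -5160 - 126 = -5286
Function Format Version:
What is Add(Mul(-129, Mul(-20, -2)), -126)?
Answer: -5286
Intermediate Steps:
Add(Mul(-129, Mul(-20, -2)), -126) = Add(Mul(-129, 40), -126) = Add(-5160, -126) = -5286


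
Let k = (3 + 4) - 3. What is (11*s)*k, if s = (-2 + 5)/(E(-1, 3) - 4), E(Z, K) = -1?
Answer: -132/5 ≈ -26.400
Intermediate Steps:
k = 4 (k = 7 - 3 = 4)
s = -⅗ (s = (-2 + 5)/(-1 - 4) = 3/(-5) = 3*(-⅕) = -⅗ ≈ -0.60000)
(11*s)*k = (11*(-⅗))*4 = -33/5*4 = -132/5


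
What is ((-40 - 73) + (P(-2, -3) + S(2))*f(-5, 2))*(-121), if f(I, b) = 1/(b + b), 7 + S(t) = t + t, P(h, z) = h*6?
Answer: 56507/4 ≈ 14127.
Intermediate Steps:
P(h, z) = 6*h
S(t) = -7 + 2*t (S(t) = -7 + (t + t) = -7 + 2*t)
f(I, b) = 1/(2*b)
((-40 - 73) + (P(-2, -3) + S(2))*f(-5, 2))*(-121) = ((-40 - 73) + (6*(-2) + (-7 + 2*2))*((½)/2))*(-121) = (-113 + (-12 + (-7 + 4))*((½)*(½)))*(-121) = (-113 + (-12 - 3)*(¼))*(-121) = (-113 - 15*¼)*(-121) = (-113 - 15/4)*(-121) = -467/4*(-121) = 56507/4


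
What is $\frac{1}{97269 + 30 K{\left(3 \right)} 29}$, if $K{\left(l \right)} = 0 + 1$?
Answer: $\frac{1}{98139} \approx 1.019 \cdot 10^{-5}$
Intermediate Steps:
$K{\left(l \right)} = 1$
$\frac{1}{97269 + 30 K{\left(3 \right)} 29} = \frac{1}{97269 + 30 \cdot 1 \cdot 29} = \frac{1}{97269 + 30 \cdot 29} = \frac{1}{97269 + 870} = \frac{1}{98139}$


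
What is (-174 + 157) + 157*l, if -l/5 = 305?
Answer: -239442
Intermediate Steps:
l = -1525 (l = -5*305 = -1525)
(-174 + 157) + 157*l = (-174 + 157) + 157*(-1525) = -17 - 239425 = -239442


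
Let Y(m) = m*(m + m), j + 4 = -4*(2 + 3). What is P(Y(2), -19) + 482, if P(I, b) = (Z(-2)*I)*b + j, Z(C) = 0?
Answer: 458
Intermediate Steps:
j = -24 (j = -4 - 4*(2 + 3) = -4 - 4*5 = -4 - 20 = -24)
Y(m) = 2*m² (Y(m) = m*(2*m) = 2*m²)
P(I, b) = -24 (P(I, b) = (0*I)*b - 24 = 0*b - 24 = 0 - 24 = -24)
P(Y(2), -19) + 482 = -24 + 482 = 458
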